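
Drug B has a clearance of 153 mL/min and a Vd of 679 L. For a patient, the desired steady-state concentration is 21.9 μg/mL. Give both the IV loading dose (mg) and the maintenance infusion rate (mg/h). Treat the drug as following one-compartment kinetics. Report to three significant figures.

LD = Vd · C_target = 679.0 × 21.9 = 14870 mg
CL = 153 mL/min × 60/1000 = 9.180 L/h
Infusion rate = 9.180 L/h × 21.9 mg/L = 201.0 mg/h

(a) 14900 mg; (b) 201 mg/h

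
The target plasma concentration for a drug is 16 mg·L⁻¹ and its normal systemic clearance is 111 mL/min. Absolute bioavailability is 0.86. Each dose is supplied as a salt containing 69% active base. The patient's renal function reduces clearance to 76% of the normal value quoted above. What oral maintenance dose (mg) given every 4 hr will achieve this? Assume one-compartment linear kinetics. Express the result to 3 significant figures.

CL = 111 mL/min = 111 × 0.06 = 6.660 L/h
Patient clearance = 0.76 × 6.660 = 5.062 L/h
D = CL × Css × τ / F / S = 5.062 × 16 × 4 / 0.86 / 0.69 = 546.0 mg

546 mg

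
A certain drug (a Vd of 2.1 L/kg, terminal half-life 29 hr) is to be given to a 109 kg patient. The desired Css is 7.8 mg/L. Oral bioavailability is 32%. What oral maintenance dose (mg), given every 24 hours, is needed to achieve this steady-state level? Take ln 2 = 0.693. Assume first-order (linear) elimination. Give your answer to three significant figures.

3200 mg

Vd(total) = 109 kg × 2.1 L/kg = 228.9 L
CL = 0.693 × Vd / t½ = 0.693 × 228.9 / 29 = 5.470 L/h
D = CL × Css × τ / F = 5.470 × 7.8 × 24 / 0.32 = 3200 mg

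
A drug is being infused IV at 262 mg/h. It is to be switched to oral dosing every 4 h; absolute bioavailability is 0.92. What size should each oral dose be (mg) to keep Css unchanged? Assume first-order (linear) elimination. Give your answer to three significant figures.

1140 mg

To maintain the same Css, the systemic dosing rate must be unchanged: F·D/τ = infusion rate.
D = rate × τ / F = 262 × 4 / 0.92 = 1139 mg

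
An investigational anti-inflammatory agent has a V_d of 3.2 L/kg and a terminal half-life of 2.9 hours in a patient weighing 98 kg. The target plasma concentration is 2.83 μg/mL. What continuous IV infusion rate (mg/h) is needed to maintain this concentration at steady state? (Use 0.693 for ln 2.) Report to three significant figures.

Vd(total) = 98 kg × 3.2 L/kg = 313.6 L
CL = 0.693 × Vd / t½ = 0.693 × 313.6 / 2.9 = 74.94 L/h
Infusion rate = CL × Css = 74.94 × 2.83 = 212.1 mg/h

212 mg/h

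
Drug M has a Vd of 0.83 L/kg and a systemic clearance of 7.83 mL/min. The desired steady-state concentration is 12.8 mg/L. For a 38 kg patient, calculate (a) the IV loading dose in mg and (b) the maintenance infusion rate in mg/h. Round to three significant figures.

(a) 404 mg; (b) 6.01 mg/h

Total Vd = 0.83 × 38 = 31.54 L
Loading: fill Vd to C_target → 31.54 L × 12.8 mg/L = 403.7 mg
CL = 7.83 mL/min × 60/1000 = 0.4698 L/h
Infusion rate = 0.4698 L/h × 12.8 mg/L = 6.013 mg/h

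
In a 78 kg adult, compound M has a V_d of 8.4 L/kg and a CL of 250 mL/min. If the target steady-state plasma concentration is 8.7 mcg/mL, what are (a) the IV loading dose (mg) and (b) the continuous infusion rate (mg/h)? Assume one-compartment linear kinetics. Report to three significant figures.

(a) 5700 mg; (b) 131 mg/h

Total Vd = 8.4 × 78 = 655.2 L
Loading dose = Vd × C = 655.2 × 8.7 = 5700 mg
Convert clearance: 250 mL/min × 60 min/h ÷ 1000 mL/L = 15.00 L/h
Infusion rate = 15.00 L/h × 8.7 mg/L = 130.5 mg/h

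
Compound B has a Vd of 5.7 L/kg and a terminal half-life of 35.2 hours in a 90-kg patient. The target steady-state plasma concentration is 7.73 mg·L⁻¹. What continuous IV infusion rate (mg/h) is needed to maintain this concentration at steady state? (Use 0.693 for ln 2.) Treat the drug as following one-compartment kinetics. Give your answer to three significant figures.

78.1 mg/h

Total Vd = 5.7 × 90 = 513.0 L
CL = 0.693 × Vd / t½ = 0.693 × 513.0 / 35.2 = 10.10 L/h
Infusion rate = CL × Css = 10.10 × 7.73 = 78.07 mg/h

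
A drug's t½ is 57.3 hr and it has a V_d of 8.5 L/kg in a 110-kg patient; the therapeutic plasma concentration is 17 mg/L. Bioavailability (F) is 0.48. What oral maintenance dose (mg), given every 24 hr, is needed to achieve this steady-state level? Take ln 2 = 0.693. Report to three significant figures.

Total Vd = 8.5 × 110 = 935.0 L
CL = ln 2 · Vd / t½ = 0.693 × 935.0 / 57.3 = 11.31 L/h
D = CL × Css × τ / F = 11.31 × 17 × 24 / 0.48 = 9614 mg

9610 mg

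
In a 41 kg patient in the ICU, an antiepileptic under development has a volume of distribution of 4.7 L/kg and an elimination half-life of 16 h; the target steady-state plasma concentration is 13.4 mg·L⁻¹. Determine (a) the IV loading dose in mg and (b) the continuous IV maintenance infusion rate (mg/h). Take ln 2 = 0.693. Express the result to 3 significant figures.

(a) 2580 mg; (b) 112 mg/h

Total Vd = 4.7 × 41 = 192.7 L
LD = Vd × C = 192.7 × 13.4 = 2582 mg
CL = 0.693 × Vd / t½ = 0.693 × 192.7 / 16 = 8.346 L/h
Infusion rate = CL × Css = 8.346 × 13.4 = 111.8 mg/h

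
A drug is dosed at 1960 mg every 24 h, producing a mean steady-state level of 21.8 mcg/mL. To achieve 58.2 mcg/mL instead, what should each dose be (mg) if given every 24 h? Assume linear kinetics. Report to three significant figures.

For first-order elimination, Css ∝ F·D/(CL·τ); F and CL are unchanged, so Css ∝ D/τ.
D₂ = D₁ × (Css,target / Css,current) = 1960 × 58.2/21.8 = 5233 mg

5230 mg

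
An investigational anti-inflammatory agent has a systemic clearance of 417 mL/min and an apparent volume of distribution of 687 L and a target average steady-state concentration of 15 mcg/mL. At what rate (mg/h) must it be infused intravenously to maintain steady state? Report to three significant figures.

375 mg/h

Convert clearance: 417 mL/min × 60 min/h ÷ 1000 mL/L = 25.02 L/h
Rate = CL × Css = 25.02 × 15 = 375.3 mg/h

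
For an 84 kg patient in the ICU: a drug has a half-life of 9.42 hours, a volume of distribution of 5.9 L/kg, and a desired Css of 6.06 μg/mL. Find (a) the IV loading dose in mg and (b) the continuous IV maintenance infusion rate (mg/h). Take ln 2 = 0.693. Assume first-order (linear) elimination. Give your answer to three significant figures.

(a) 3000 mg; (b) 221 mg/h

Total Vd = 5.9 × 84 = 495.6 L
LD = Vd × C = 495.6 × 6.06 = 3003 mg
CL = 0.693 × Vd / t½ = 0.693 × 495.6 / 9.42 = 36.46 L/h
Infusion rate = CL × Css = 36.46 × 6.06 = 220.9 mg/h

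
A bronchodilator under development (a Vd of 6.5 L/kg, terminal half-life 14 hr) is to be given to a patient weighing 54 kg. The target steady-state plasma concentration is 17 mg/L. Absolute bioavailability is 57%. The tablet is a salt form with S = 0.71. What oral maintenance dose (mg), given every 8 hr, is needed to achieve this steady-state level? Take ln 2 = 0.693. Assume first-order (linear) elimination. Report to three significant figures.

Vd = 6.5 L/kg × 54 kg = 351.0 L
CL = ln 2 · Vd / t½ = 0.693 × 351.0 / 14 = 17.37 L/h
D = CL × Css × τ / F / S = 17.37 × 17 × 8 / 0.57 / 0.71 = 5837 mg

5840 mg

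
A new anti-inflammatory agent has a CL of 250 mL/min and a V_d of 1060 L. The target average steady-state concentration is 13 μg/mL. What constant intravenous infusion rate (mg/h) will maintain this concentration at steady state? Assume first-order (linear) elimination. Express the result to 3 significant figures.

195 mg/h

Convert clearance: 250 mL/min × 60 min/h ÷ 1000 mL/L = 15.00 L/h
Infusion rate = CL · Css = 15.00 L/h × 13 mg/L = 195.0 mg/h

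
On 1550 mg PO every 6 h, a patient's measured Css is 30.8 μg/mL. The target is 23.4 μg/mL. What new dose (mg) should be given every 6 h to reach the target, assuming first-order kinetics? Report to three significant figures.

With linear kinetics, Css is proportional to dose rate (D/τ) at fixed clearance.
D₂ = D₁ × (Css,target / Css,current) = 1550 × 23.4/30.8 = 1178 mg

1180 mg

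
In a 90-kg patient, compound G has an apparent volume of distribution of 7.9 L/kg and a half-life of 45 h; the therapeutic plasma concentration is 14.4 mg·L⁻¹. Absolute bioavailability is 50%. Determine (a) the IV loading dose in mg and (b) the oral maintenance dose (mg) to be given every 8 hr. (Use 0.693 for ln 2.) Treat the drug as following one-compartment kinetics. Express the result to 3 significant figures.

Vd = 7.9 L/kg × 90 kg = 711.0 L
LD = Vd × C = 711.0 × 14.4 = 10240 mg
CL = 0.693 × Vd / t½ = 0.693 × 711.0 / 45 = 10.95 L/h
D = CL × Css × τ / F = 10.95 × 14.4 × 8 / 0.5 = 2523 mg

(a) 10200 mg; (b) 2520 mg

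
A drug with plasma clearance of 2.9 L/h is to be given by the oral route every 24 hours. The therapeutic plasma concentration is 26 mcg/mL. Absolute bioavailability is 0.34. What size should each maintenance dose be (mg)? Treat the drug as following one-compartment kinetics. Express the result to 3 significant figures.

D = CL × Css × τ / F = 2.900 × 26 × 24 / 0.34 = 5322 mg

5320 mg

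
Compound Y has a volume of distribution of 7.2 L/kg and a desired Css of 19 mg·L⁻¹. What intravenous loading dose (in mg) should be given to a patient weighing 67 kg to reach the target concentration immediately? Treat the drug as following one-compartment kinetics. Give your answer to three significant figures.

9170 mg

Total Vd = 7.2 × 67 = 482.4 L
LD = Vd × C = 482.4 × 19.00 = 9166 mg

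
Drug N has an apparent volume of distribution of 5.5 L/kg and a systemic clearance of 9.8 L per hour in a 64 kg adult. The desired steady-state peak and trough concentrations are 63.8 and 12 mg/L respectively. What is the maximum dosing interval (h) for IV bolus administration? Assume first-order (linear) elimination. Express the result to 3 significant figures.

60.0 h

Vd = 5.5 L/kg × 64 kg = 352.0 L
k = CL / Vd = 9.800 / 352.0 = 0.02784 h⁻¹
Between IV bolus doses, concentration decays as C = C₀·e^(−kτ), so C_peak/C_trough = e^(kτ).
τ_max = ln(C_peak/C_trough) / k = ln(63.8/12) / 0.02784 = 1.671 / 0.02784 = 60.02 h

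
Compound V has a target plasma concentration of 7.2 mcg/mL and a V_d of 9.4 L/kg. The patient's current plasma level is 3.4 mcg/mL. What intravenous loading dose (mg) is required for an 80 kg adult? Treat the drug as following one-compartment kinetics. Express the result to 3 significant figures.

Vd = 9.4 L/kg × 80 kg = 752.0 L
The loading dose fills Vd to the target concentration.
Concentration deficit ΔC = 7.2 − 3.4 = 3.800 mg/L
LD = Vd × ΔC = 752.0 × 3.800 = 2858 mg

2860 mg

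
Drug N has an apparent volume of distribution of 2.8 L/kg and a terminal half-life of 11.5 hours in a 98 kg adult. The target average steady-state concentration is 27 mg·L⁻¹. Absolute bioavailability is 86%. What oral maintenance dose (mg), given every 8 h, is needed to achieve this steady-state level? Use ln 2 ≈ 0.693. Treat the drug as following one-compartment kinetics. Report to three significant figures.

4150 mg

Vd(total) = 98 kg × 2.8 L/kg = 274.4 L
CL = 0.693 × Vd / t½ = 0.693 × 274.4 / 11.5 = 16.54 L/h
D = CL × Css × τ / F = 16.54 × 27 × 8 / 0.86 = 4154 mg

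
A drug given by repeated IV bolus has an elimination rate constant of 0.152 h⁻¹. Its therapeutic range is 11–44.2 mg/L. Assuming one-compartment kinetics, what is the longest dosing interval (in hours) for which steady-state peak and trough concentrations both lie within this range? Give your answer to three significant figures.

9.15 h

Between IV bolus doses, concentration decays as C = C₀·e^(−kτ), so C_peak/C_trough = e^(kτ).
τ_max = ln(C_peak/C_trough) / k = ln(44.2/11) / 0.1520 = 1.391 / 0.1520 = 9.151 h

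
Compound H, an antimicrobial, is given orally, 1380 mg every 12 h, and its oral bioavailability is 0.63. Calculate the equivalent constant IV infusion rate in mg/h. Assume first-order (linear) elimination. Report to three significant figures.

Equivalent systemic input: infusion rate = F·D/τ.
Rate = 0.63 × 1380 / 12 = 72.45 mg/h

72.5 mg/h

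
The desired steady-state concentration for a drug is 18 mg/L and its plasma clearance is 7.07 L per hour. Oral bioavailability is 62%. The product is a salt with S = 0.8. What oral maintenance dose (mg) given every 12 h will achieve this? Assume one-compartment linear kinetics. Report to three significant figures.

D = CL × Css × τ / F / S = 7.070 × 18 × 12 / 0.62 / 0.8 = 3079 mg

3080 mg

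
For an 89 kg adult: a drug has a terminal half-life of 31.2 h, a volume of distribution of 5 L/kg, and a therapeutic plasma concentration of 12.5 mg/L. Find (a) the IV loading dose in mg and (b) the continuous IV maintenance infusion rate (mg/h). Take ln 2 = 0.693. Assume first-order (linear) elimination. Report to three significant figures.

Vd(total) = 89 kg × 5 L/kg = 445.0 L
LD = Vd × C = 445.0 × 12.5 = 5563 mg
CL = 0.693 × Vd / t½ = 0.693 × 445.0 / 31.2 = 9.884 L/h
Infusion rate = CL × Css = 9.884 × 12.5 = 123.6 mg/h

(a) 5560 mg; (b) 124 mg/h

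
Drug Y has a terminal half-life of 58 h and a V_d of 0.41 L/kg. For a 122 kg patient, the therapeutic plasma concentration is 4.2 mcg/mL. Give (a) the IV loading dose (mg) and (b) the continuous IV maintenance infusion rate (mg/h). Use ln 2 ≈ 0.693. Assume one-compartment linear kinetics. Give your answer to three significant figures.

(a) 210 mg; (b) 2.51 mg/h

Vd(total) = 122 kg × 0.41 L/kg = 50.02 L
LD = Vd × C = 50.02 × 4.2 = 210.1 mg
CL = 0.693 × Vd / t½ = 0.693 × 50.02 / 58 = 0.5977 L/h
Infusion rate = CL × Css = 0.5977 × 4.2 = 2.510 mg/h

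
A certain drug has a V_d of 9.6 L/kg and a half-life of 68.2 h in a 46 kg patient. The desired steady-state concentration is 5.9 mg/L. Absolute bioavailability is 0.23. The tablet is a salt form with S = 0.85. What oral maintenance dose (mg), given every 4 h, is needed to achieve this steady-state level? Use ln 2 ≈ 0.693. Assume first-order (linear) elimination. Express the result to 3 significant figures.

Vd(total) = 46 kg × 9.6 L/kg = 441.6 L
k = 0.693/68.2 = 0.01016 h⁻¹, so CL = k·Vd = 0.01016 × 441.6 = 4.487 L/h
D = CL × Css × τ / F / S = 4.487 × 5.9 × 4 / 0.23 / 0.85 = 541.7 mg

542 mg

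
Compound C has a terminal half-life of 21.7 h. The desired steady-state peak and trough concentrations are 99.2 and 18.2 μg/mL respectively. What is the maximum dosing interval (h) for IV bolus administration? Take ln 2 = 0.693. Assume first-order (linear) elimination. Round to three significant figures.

k = 0.693 / t½ = 0.693 / 21.7 = 0.03194 h⁻¹
Between IV bolus doses, concentration decays as C = C₀·e^(−kτ), so C_peak/C_trough = e^(kτ).
τ_max = ln(C_peak/C_trough) / k = ln(99.2/18.2) / 0.03194 = 1.696 / 0.03194 = 53.10 h

53.1 h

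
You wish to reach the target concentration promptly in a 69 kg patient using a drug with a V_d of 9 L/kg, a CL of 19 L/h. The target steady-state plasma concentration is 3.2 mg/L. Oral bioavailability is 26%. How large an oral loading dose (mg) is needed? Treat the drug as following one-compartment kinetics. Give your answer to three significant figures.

7640 mg

Vd(total) = 69 kg × 9 L/kg = 621.0 L
The loading dose fills Vd to the target concentration; clearance is irrelevant here.
LD = Vd × C / F = 621.0 × 3.200 / 0.26 = 7643 mg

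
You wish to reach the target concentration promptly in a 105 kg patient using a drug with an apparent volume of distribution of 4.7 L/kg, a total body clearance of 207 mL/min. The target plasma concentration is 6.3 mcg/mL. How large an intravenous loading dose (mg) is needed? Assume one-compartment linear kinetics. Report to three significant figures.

3110 mg

Vd = 4.7 L/kg × 105 kg = 493.5 L
LD = Vd × C = 493.5 × 6.300 = 3109 mg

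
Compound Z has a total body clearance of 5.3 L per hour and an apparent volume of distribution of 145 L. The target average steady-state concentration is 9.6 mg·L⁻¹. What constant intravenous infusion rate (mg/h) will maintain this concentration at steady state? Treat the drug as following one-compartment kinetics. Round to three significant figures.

Rate = CL × Css = 5.300 × 9.6 = 50.88 mg/h

50.9 mg/h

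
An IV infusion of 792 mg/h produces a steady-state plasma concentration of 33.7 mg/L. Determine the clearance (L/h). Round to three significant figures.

At steady state, infusion rate = CL × Css, so CL = rate / Css.
CL = 792 / 33.7 = 23.50 L/h

23.5 L/h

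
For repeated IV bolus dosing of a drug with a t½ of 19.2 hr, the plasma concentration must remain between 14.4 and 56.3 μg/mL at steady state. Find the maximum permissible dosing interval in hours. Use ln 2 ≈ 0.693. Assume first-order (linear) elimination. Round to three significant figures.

k = 0.693 / t½ = 0.693 / 19.2 = 0.03609 h⁻¹
Between IV bolus doses, concentration decays as C = C₀·e^(−kτ), so C_peak/C_trough = e^(kτ).
τ_max = ln(C_peak/C_trough) / k = ln(56.3/14.4) / 0.03609 = 1.363 / 0.03609 = 37.77 h

37.8 h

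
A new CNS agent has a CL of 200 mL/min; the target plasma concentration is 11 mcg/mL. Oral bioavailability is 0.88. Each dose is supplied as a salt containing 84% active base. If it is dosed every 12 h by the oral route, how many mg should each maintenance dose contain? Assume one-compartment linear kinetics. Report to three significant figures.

Convert clearance: 200 mL/min × 60 min/h ÷ 1000 mL/L = 12.00 L/h
At steady state, dose per interval replaces the amount cleared in that interval: F·S·D/τ = CL·Css.
D = CL × Css × τ / F / S = 12.00 × 11 × 12 / 0.88 / 0.84 = 2143 mg

2140 mg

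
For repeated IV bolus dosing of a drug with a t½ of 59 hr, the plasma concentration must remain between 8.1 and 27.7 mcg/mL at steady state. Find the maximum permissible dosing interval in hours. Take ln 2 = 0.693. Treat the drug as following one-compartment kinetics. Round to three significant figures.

k = 0.693 / t½ = 0.693 / 59 = 0.01175 h⁻¹
Between IV bolus doses, concentration decays as C = C₀·e^(−kτ), so C_peak/C_trough = e^(kτ).
τ_max = ln(C_peak/C_trough) / k = ln(27.7/8.1) / 0.01175 = 1.230 / 0.01175 = 104.7 h

105 h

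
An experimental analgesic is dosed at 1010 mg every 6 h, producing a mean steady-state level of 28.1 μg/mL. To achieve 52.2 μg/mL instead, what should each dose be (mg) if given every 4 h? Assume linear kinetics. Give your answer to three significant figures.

1250 mg

With linear kinetics, Css is proportional to dose rate (D/τ) at fixed clearance.
D₂ = D₁ × (Css,target / Css,current) × (τ₂/τ₁) = 1010 × (52.2/28.1) × (4/6) = 1251 mg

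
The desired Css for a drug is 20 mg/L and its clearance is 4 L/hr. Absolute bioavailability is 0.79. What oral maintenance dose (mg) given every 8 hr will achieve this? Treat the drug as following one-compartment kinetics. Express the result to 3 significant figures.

810 mg

At steady state, dose per interval replaces the amount cleared in that interval: F·D/τ = CL·Css.
D = CL × Css × τ / F = 4.000 × 20 × 8 / 0.79 = 810.1 mg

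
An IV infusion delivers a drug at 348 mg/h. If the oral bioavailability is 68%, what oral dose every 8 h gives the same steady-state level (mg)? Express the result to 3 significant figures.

To maintain the same Css, the systemic dosing rate must be unchanged: F·D/τ = infusion rate.
D = rate × τ / F = 348 × 8 / 0.68 = 4094 mg

4090 mg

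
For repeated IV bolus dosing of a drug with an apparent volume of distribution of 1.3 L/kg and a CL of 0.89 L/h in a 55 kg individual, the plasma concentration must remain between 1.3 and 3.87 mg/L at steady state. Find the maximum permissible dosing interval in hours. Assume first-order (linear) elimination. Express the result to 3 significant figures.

87.6 h

Vd = 1.3 L/kg × 55 kg = 71.50 L
k = CL / Vd = 0.8900 / 71.50 = 0.01245 h⁻¹
Between IV bolus doses, concentration decays as C = C₀·e^(−kτ), so C_peak/C_trough = e^(kτ).
τ_max = ln(C_peak/C_trough) / k = ln(3.87/1.3) / 0.01245 = 1.091 / 0.01245 = 87.63 h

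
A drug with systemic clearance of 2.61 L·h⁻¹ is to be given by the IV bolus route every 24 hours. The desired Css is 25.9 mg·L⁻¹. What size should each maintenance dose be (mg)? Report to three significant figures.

1620 mg

D = CL × Css × τ = 2.610 × 25.9 × 24 = 1622 mg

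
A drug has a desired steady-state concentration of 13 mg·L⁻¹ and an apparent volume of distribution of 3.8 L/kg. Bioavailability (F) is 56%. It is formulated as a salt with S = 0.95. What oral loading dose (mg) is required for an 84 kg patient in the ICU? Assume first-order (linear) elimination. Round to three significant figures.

Vd = 3.8 L/kg × 84 kg = 319.2 L
LD = Vd × C / F / S = 319.2 × 13.00 / 0.56 / 0.95 = 7800 mg

7800 mg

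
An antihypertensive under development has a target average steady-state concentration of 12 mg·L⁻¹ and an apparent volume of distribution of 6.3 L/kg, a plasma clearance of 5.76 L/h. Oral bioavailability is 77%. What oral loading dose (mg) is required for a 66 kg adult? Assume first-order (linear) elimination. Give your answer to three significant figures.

6480 mg

Vd(total) = 66 kg × 6.3 L/kg = 415.8 L
LD = Vd × C / F = 415.8 × 12.00 / 0.77 = 6480 mg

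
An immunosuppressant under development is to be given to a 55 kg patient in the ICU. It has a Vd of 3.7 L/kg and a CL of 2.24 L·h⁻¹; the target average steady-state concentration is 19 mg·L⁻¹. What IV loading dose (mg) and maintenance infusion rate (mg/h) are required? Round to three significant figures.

(a) 3870 mg; (b) 42.6 mg/h

Vd(total) = 55 kg × 3.7 L/kg = 203.5 L
LD = Vd · C_target = 203.5 × 19 = 3867 mg
Maintenance: replace elimination → rate = CL × Css = 2.240 × 19 = 42.56 mg/h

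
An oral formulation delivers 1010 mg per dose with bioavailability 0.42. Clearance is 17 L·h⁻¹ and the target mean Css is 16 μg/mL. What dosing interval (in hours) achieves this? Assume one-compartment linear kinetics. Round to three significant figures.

F·D/τ = CL·Css → τ = F·D / (CL·Css).
τ = 0.42 × 1010 / (17 × 16) = 1.560 h

1.56 h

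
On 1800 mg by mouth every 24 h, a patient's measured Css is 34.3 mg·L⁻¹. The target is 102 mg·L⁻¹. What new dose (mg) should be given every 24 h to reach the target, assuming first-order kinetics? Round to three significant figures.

5350 mg

With linear kinetics, Css is proportional to dose rate (D/τ) at fixed clearance.
D₂ = D₁ × (Css,target / Css,current) = 1800 × 102/34.3 = 5353 mg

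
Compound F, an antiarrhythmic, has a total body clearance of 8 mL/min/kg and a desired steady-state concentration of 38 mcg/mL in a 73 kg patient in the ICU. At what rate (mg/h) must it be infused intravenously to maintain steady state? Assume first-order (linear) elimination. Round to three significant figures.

1330 mg/h

CL = 8 mL/min/kg × 73 kg = 584.0 mL/min = 584.0 × 60/1000 = 35.04 L/h
Rate = CL × Css = 35.04 × 38 = 1332 mg/h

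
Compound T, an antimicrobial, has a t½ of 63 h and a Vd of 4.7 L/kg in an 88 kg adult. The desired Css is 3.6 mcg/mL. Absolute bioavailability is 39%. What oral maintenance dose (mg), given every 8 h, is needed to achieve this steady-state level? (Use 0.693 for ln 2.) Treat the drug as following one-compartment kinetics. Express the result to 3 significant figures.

Vd = 4.7 L/kg × 88 kg = 413.6 L
k = 0.693/63 = 0.01100 h⁻¹, so CL = k·Vd = 0.01100 × 413.6 = 4.550 L/h
D = CL × Css × τ / F = 4.550 × 3.6 × 8 / 0.39 = 336.0 mg

336 mg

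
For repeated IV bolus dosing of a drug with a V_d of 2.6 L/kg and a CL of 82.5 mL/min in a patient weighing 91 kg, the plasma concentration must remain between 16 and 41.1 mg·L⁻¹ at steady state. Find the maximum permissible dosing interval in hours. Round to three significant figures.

45.1 h

Total Vd = 2.6 × 91 = 236.6 L
CL = 82.5 mL/min = 82.5 × 0.06 = 4.950 L/h
k = CL / Vd = 4.950 / 236.6 = 0.02092 h⁻¹
Between IV bolus doses, concentration decays as C = C₀·e^(−kτ), so C_peak/C_trough = e^(kτ).
τ_max = ln(C_peak/C_trough) / k = ln(41.1/16) / 0.02092 = 0.9434 / 0.02092 = 45.10 h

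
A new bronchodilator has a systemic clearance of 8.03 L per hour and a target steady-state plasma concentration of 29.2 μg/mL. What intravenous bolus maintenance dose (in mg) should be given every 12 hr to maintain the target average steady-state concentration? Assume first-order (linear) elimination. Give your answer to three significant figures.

D = CL × Css × τ = 8.030 × 29.2 × 12 = 2814 mg

2810 mg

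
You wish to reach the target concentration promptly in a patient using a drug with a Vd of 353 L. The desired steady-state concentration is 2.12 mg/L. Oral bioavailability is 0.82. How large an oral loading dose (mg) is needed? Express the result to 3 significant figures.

The loading dose fills Vd to the target concentration.
LD = Vd × C / F = 353.0 × 2.120 / 0.82 = 912.6 mg

913 mg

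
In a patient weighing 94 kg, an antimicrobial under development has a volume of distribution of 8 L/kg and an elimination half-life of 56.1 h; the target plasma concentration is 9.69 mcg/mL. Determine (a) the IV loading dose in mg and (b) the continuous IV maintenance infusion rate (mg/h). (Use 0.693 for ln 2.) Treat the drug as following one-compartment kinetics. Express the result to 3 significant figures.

Vd(total) = 94 kg × 8 L/kg = 752.0 L
LD = Vd × C = 752.0 × 9.69 = 7287 mg
CL = 0.693 × Vd / t½ = 0.693 × 752.0 / 56.1 = 9.289 L/h
Infusion rate = CL × Css = 9.289 × 9.69 = 90.01 mg/h

(a) 7290 mg; (b) 90.0 mg/h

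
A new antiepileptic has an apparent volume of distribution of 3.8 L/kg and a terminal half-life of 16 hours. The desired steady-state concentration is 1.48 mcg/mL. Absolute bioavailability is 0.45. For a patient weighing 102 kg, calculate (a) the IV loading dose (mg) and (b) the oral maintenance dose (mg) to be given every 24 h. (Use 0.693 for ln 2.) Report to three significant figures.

(a) 574 mg; (b) 1330 mg

Vd = 3.8 L/kg × 102 kg = 387.6 L
LD = Vd × C = 387.6 × 1.48 = 573.6 mg
CL = 0.693 × Vd / t½ = 0.693 × 387.6 / 16 = 16.79 L/h
D = CL × Css × τ / F = 16.79 × 1.48 × 24 / 0.45 = 1325 mg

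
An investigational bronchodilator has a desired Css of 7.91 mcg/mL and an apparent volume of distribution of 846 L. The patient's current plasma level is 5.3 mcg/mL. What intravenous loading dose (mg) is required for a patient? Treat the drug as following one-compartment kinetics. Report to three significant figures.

2210 mg

Concentration deficit ΔC = 7.91 − 5.3 = 2.610 mg/L
LD = Vd × ΔC = 846.0 × 2.610 = 2208 mg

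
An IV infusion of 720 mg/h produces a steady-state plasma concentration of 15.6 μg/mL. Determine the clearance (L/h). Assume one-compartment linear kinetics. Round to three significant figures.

46.2 L/h

At steady state, infusion rate = CL × Css, so CL = rate / Css.
CL = 720 / 15.6 = 46.15 L/h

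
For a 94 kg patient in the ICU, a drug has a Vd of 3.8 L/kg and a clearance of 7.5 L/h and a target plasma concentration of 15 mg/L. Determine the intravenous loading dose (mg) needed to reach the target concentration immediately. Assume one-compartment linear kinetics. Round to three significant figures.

5360 mg

Vd = 3.8 L/kg × 94 kg = 357.2 L
LD = Vd × C = 357.2 × 15.00 = 5358 mg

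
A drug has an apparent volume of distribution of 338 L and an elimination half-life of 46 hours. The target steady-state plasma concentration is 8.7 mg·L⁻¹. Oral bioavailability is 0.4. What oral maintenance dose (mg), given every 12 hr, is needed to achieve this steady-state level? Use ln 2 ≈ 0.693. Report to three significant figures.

1330 mg

CL = ln 2 · Vd / t½ = 0.693 × 338.0 / 46 = 5.092 L/h
D = CL × Css × τ / F = 5.092 × 8.7 × 12 / 0.4 = 1329 mg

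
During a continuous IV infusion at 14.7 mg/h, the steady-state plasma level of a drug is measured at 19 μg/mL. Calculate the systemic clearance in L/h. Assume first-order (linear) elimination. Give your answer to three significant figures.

At steady state, infusion rate = CL × Css, so CL = rate / Css.
CL = 14.7 / 19 = 0.7737 L/h

0.774 L/h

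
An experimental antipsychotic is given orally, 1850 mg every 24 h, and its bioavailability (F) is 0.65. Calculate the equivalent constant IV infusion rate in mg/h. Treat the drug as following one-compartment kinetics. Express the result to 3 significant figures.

Equivalent systemic input: infusion rate = F·D/τ.
Rate = 0.65 × 1850 / 24 = 50.10 mg/h

50.1 mg/h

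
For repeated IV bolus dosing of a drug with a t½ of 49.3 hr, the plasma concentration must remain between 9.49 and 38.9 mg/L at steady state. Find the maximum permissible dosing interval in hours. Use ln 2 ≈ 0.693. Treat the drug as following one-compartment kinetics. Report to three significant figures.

k = 0.693 / t½ = 0.693 / 49.3 = 0.01406 h⁻¹
Between IV bolus doses, concentration decays as C = C₀·e^(−kτ), so C_peak/C_trough = e^(kτ).
τ_max = ln(C_peak/C_trough) / k = ln(38.9/9.49) / 0.01406 = 1.411 / 0.01406 = 100.4 h

100 h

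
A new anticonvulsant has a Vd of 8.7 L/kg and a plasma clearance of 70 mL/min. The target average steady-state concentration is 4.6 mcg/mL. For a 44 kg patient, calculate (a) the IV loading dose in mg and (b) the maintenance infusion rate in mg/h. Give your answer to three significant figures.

(a) 1760 mg; (b) 19.3 mg/h

Vd(total) = 44 kg × 8.7 L/kg = 382.8 L
Loading dose = Vd × C = 382.8 × 4.6 = 1761 mg
Convert clearance: 70 mL/min × 60 min/h ÷ 1000 mL/L = 4.200 L/h
Maintenance infusion rate = CL × Css = 4.200 × 4.6 = 19.32 mg/h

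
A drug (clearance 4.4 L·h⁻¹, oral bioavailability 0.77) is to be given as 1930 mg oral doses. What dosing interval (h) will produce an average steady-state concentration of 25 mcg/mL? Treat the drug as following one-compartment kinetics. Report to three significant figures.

13.5 h

F·D/τ = CL·Css → τ = F·D / (CL·Css).
τ = 0.77 × 1930 / (4.4 × 25) = 13.51 h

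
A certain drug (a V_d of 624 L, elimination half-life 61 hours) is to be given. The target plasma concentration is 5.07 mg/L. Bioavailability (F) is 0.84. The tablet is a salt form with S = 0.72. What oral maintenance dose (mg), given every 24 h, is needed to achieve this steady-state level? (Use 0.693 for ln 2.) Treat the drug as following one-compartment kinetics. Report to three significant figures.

1430 mg

CL = 0.693 × Vd / t½ = 0.693 × 624.0 / 61 = 7.089 L/h
D = CL × Css × τ / F / S = 7.089 × 5.07 × 24 / 0.84 / 0.72 = 1426 mg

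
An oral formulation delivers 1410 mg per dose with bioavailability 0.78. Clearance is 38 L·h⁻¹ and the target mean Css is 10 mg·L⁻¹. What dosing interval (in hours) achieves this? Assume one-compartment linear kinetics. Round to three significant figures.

2.89 h

F·D/τ = CL·Css → τ = F·D / (CL·Css).
τ = 0.78 × 1410 / (38 × 10) = 2.894 h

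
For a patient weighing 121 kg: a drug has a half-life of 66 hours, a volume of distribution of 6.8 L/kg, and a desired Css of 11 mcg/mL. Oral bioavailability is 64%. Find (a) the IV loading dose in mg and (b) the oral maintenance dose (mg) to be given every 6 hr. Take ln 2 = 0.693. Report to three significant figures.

Vd(total) = 121 kg × 6.8 L/kg = 822.8 L
LD = Vd × C = 822.8 × 11 = 9051 mg
CL = 0.693 × Vd / t½ = 0.693 × 822.8 / 66 = 8.639 L/h
D = CL × Css × τ / F = 8.639 × 11 × 6 / 0.64 = 890.9 mg

(a) 9050 mg; (b) 891 mg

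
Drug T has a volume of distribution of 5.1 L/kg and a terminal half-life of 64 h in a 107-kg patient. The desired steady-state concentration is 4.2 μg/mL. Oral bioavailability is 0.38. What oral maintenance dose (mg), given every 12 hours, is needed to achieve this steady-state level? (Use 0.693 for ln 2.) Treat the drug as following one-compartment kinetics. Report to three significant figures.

Vd = 5.1 L/kg × 107 kg = 545.7 L
CL = ln 2 · Vd / t½ = 0.693 × 545.7 / 64 = 5.909 L/h
D = CL × Css × τ / F = 5.909 × 4.2 × 12 / 0.38 = 783.7 mg

784 mg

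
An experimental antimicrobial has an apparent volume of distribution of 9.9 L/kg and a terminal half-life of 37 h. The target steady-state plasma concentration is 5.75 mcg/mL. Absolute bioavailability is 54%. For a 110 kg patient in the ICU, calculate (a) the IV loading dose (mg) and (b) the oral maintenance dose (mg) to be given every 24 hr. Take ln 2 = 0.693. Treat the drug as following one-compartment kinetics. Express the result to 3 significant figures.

Vd(total) = 110 kg × 9.9 L/kg = 1089 L
LD = Vd × C = 1089 × 5.75 = 6262 mg
CL = 0.693 × Vd / t½ = 0.693 × 1089 / 37 = 20.40 L/h
D = CL × Css × τ / F = 20.40 × 5.75 × 24 / 0.54 = 5213 mg

(a) 6260 mg; (b) 5210 mg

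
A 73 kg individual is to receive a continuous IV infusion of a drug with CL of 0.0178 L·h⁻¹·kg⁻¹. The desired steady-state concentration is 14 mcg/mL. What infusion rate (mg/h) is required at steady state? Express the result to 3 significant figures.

CL = 0.0178 L·h⁻¹·kg⁻¹ × 73 kg = 1.299 L/h
Infusion rate = CL · Css = 1.299 L/h × 14 mg/L = 18.19 mg/h

18.2 mg/h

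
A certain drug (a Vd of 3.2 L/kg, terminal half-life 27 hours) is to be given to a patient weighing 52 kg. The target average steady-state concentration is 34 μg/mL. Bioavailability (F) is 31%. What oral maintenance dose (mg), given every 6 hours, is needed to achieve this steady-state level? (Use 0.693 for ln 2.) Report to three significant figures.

Vd = 3.2 L/kg × 52 kg = 166.4 L
CL = ln 2 · Vd / t½ = 0.693 × 166.4 / 27 = 4.271 L/h
D = CL × Css × τ / F = 4.271 × 34 × 6 / 0.31 = 2811 mg

2810 mg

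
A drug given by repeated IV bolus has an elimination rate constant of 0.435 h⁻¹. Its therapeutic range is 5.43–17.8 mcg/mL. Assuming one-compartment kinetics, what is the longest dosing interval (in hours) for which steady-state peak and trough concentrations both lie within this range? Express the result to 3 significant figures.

2.73 h

Between IV bolus doses, concentration decays as C = C₀·e^(−kτ), so C_peak/C_trough = e^(kτ).
τ_max = ln(C_peak/C_trough) / k = ln(17.8/5.43) / 0.4350 = 1.187 / 0.4350 = 2.729 h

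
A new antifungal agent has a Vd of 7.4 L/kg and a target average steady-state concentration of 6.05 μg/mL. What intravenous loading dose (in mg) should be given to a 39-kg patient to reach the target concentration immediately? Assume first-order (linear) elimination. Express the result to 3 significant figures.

1750 mg

Vd = 7.4 L/kg × 39 kg = 288.6 L
LD = Vd × C = 288.6 × 6.050 = 1746 mg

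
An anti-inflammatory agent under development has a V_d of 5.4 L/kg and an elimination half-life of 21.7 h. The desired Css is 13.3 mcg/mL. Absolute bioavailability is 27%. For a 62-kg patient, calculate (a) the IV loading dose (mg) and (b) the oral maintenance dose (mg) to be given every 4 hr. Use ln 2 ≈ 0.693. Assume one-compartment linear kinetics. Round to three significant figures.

Total Vd = 5.4 × 62 = 334.8 L
LD = Vd × C = 334.8 × 13.3 = 4453 mg
CL = 0.693 × Vd / t½ = 0.693 × 334.8 / 21.7 = 10.69 L/h
D = CL × Css × τ / F = 10.69 × 13.3 × 4 / 0.27 = 2106 mg

(a) 4450 mg; (b) 2110 mg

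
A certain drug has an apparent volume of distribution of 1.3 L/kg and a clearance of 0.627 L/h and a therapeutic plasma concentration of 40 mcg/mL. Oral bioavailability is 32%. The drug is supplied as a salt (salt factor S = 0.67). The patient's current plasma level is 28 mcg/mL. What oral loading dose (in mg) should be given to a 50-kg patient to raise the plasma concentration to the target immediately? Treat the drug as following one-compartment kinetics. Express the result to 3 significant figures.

3640 mg

Vd = 1.3 L/kg × 50 kg = 65.00 L
Concentration deficit ΔC = 40 − 28 = 12.00 mg/L
LD = Vd × ΔC / F / S = 65.00 × 12.00 / 0.32 / 0.67 = 3638 mg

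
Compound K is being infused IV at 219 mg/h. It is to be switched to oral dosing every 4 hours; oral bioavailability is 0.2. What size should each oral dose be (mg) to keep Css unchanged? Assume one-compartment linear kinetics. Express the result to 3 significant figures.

4380 mg

To maintain the same Css, the systemic dosing rate must be unchanged: F·D/τ = infusion rate.
D = rate × τ / F = 219 × 4 / 0.2 = 4380 mg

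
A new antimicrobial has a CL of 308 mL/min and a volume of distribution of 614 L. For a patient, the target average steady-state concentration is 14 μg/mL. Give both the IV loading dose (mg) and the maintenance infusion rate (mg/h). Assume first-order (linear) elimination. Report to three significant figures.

LD = Vd · C_target = 614.0 × 14 = 8596 mg
CL = 308 mL/min × 60/1000 = 18.48 L/h
Infusion rate = 18.48 L/h × 14 mg/L = 258.7 mg/h

(a) 8600 mg; (b) 259 mg/h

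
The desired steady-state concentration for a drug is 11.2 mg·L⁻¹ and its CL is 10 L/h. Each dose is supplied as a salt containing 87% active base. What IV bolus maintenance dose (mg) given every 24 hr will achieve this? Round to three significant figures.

3090 mg

D = CL × Css × τ / S = 10.00 × 11.2 × 24 / 0.87 = 3090 mg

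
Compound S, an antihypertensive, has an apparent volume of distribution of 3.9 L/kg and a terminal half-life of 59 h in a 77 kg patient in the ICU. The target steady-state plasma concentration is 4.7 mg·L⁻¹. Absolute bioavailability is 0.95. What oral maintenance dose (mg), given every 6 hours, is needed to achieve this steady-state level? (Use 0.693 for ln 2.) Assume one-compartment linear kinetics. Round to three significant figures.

105 mg

Total Vd = 3.9 × 77 = 300.3 L
CL = 0.693 × Vd / t½ = 0.693 × 300.3 / 59 = 3.527 L/h
D = CL × Css × τ / F = 3.527 × 4.7 × 6 / 0.95 = 104.7 mg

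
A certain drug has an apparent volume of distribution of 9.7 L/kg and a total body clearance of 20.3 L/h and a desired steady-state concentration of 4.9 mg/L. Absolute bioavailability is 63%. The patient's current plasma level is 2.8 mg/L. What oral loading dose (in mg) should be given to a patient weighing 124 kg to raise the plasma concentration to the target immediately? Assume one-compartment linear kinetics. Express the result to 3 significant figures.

Total Vd = 9.7 × 124 = 1203 L
Concentration deficit ΔC = 4.9 − 2.8 = 2.100 mg/L
LD = Vd × ΔC / F = 1203 × 2.100 / 0.63 = 4010 mg

4010 mg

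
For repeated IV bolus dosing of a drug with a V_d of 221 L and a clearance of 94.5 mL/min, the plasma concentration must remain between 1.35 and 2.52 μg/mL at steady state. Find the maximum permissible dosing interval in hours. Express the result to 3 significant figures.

CL = 94.5 mL/min × 60/1000 = 5.670 L/h
k = CL / Vd = 5.670 / 221.0 = 0.02566 h⁻¹
Between IV bolus doses, concentration decays as C = C₀·e^(−kτ), so C_peak/C_trough = e^(kτ).
τ_max = ln(C_peak/C_trough) / k = ln(2.52/1.35) / 0.02566 = 0.6242 / 0.02566 = 24.33 h

24.3 h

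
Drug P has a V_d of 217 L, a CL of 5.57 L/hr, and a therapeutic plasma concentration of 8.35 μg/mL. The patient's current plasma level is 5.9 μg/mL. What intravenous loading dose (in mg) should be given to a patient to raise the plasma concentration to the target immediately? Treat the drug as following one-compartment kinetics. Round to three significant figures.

Loading dose depends on Vd (not clearance): it fills the distribution volume.
Concentration deficit ΔC = 8.35 − 5.9 = 2.450 mg/L
LD = Vd × ΔC = 217.0 × 2.450 = 531.7 mg

532 mg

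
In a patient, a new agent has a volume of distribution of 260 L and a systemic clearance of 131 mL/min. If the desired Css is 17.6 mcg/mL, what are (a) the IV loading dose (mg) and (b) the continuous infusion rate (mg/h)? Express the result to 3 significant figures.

Loading dose = Vd × C = 260.0 × 17.6 = 4576 mg
CL = 131 mL/min × 60/1000 = 7.860 L/h
Infusion rate = 7.860 L/h × 17.6 mg/L = 138.3 mg/h

(a) 4580 mg; (b) 138 mg/h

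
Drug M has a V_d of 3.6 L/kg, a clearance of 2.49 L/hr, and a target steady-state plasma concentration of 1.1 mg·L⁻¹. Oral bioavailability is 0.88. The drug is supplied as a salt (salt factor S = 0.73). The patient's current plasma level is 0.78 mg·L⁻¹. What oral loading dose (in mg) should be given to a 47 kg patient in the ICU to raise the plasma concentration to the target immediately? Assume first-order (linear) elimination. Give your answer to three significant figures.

Vd = 3.6 L/kg × 47 kg = 169.2 L
Concentration deficit ΔC = 1.1 − 0.78 = 0.3200 mg/L
LD = Vd × ΔC / F / S = 169.2 × 0.3200 / 0.88 / 0.73 = 84.28 mg

84.3 mg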